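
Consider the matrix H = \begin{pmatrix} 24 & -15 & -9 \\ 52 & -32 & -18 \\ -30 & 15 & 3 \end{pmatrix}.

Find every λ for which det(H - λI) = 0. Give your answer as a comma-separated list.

-6, -2, 3

Set up det(sI - H) = 0.
Cofactor expansion gives p(s) = s^3 + 5s^2 - 12s - 36.
Since p(-2) = 0, s = -2 is a root.
Factor out (s + 2): p(s) = (s + 2)·(s^2 + 3s - 18).
The quadratic factors as (s + 6)·(s - 3).
Eigenvalues: -6, -2, 3.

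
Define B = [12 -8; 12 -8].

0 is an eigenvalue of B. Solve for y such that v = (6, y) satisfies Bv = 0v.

We need (B)v = 0.
B = [[12, -8], [12, -8]].
Row 1: (12)·6 + (-8)·y = 0
Row 2: (12)·6 + (-8)·y = 0
Solving gives y = 9.
Check: B·(6, 9) = (0, 0) = 0·(6, 9).

9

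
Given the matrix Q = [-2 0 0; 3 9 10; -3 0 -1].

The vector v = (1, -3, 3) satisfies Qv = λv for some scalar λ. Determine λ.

Compute Qv: Q·(1, -3, 3) = (-2, 6, -6).
Since Qv = λv, compare component 1: -2 = λ·1, so λ = -2.

-2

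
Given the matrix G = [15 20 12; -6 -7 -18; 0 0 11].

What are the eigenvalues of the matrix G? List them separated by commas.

Compute the characteristic polynomial p(μ) = det(μI - G).
Expanding the 3×3 determinant: p(μ) = μ^3 - 19μ^2 + 103μ - 165.
Since p(3) = 0, μ = 3 is a root.
Factor out (μ - 3): p(μ) = (μ - 3)·(μ^2 - 16μ + 55).
The quadratic factors as (μ - 5)·(μ - 11).
Eigenvalues: 3, 5, 11.

3, 5, 11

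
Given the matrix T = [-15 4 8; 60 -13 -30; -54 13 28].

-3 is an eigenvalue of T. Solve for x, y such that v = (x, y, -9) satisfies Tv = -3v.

We need (T + 3I)v = 0.
T + 3I = [[-12, 4, 8], [60, -10, -30], [-54, 13, 31]].
Row 1: (-12)·x + (4)·y + (8)·-9 = 0
Row 2: (60)·x + (-10)·y + (-30)·-9 = 0
Row 3: (-54)·x + (13)·y + (31)·-9 = 0
Solving gives x = -3, y = 9.
Check: T·(-3, 9, -9) = (9, -27, 27) = -3·(-3, 9, -9).

-3, 9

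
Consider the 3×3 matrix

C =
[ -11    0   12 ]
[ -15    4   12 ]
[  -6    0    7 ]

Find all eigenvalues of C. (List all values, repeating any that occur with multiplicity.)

The characteristic polynomial is p(λ) = det(λI - C).
Expanding the 3×3 determinant: p(λ) = λ^3 - 21λ + 20.
Since p(1) = 0, λ = 1 is a root.
Factor out (λ - 1): p(λ) = (λ - 1)·(λ^2 + λ - 20).
The quadratic factors as (λ + 5)·(λ - 4).
Eigenvalues: -5, 1, 4.

-5, 1, 4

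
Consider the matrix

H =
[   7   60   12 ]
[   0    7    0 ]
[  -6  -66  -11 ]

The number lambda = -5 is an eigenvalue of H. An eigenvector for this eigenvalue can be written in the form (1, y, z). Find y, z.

We need (H + 5I)v = 0.
H + 5I = [[12, 60, 12], [0, 12, 0], [-6, -66, -6]].
Row 1: (12)·1 + (60)·y + (12)·z = 0
Row 2: (0)·1 + (12)·y + (0)·z = 0
Row 3: (-6)·1 + (-66)·y + (-6)·z = 0
Solving gives y = 0, z = -1.
Check: H·(1, 0, -1) = (-5, 0, 5) = -5·(1, 0, -1).

0, -1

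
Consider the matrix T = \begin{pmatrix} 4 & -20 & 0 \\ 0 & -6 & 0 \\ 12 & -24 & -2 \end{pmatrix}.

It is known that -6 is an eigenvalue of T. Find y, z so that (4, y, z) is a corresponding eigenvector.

2, 0

We need (T + 6I)v = 0.
T + 6I = [[10, -20, 0], [0, 0, 0], [12, -24, 4]].
Row 1: (10)·4 + (-20)·y + (0)·z = 0
Row 2: (0)·4 + (0)·y + (0)·z = 0
Row 3: (12)·4 + (-24)·y + (4)·z = 0
Solving gives y = 2, z = 0.
Check: T·(4, 2, 0) = (-24, -12, 0) = -6·(4, 2, 0).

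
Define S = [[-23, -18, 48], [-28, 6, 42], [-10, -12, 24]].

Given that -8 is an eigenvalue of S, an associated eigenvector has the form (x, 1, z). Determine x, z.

2, 1

We need (S + 8I)v = 0.
S + 8I = [[-15, -18, 48], [-28, 14, 42], [-10, -12, 32]].
Row 1: (-15)·x + (-18)·1 + (48)·z = 0
Row 2: (-28)·x + (14)·1 + (42)·z = 0
Row 3: (-10)·x + (-12)·1 + (32)·z = 0
Solving gives x = 2, z = 1.
Check: S·(2, 1, 1) = (-16, -8, -8) = -8·(2, 1, 1).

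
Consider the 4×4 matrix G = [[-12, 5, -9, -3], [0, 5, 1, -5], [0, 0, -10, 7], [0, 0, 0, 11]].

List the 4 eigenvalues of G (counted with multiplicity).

G is upper triangular, so its eigenvalues are the diagonal entries.
Diagonal: -12, 5, -10, 11.

-12, -10, 5, 11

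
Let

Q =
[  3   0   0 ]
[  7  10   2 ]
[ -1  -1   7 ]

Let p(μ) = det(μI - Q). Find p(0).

-216

p(0) = det(0·I − Q) = det(−Q) = (−1)^3·det(Q).
det(Q) = 216, so p(0) = -216.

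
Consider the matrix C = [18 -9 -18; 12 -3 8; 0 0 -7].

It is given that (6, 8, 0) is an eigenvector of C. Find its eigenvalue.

Compute Cv: C·(6, 8, 0) = (36, 48, 0).
Since Cv = λv, compare component 1: 36 = λ·6, so λ = 6.

6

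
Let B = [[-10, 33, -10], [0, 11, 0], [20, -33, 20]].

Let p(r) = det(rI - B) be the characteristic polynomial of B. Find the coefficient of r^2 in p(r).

-21

The coefficient of r^2 of det(rI - B) is −trace(B).
trace(B) = (-10) + (11) + (20) = 21, so the coefficient is -21.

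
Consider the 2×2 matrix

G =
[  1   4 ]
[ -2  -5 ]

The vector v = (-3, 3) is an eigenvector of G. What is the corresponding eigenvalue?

Compute Gv: G·(-3, 3) = (9, -9).
Since Gv = λv, compare component 1: 9 = λ·-3, so λ = -3.

-3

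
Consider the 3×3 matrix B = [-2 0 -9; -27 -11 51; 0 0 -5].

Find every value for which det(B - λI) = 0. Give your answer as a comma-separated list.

Compute the characteristic polynomial p(t) = det(tI - B).
Expanding the 3×3 determinant: p(t) = t^3 + 18t^2 + 87t + 110.
Since p(-2) = 0, t = -2 is a root.
Dividing by (t + 2) leaves t^2 + 16t + 55.
The quadratic factors as (t + 11)·(t + 5).
Eigenvalues: -11, -5, -2.

-11, -5, -2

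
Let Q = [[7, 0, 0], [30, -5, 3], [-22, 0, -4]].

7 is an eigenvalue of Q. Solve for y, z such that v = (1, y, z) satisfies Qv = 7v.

We need (Q - 7I)v = 0.
Q - 7I = [[0, 0, 0], [30, -12, 3], [-22, 0, -11]].
Row 1: (0)·1 + (0)·y + (0)·z = 0
Row 2: (30)·1 + (-12)·y + (3)·z = 0
Row 3: (-22)·1 + (0)·y + (-11)·z = 0
Solving gives y = 2, z = -2.
Check: Q·(1, 2, -2) = (7, 14, -14) = 7·(1, 2, -2).

2, -2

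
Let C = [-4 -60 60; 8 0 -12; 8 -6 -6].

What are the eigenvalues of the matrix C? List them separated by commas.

-12, -4, 6

Set up det(rI - C) = 0.
Cofactor expansion gives p(r) = r^3 + 10r^2 - 48r - 288.
Rational-root test: r = -4 gives p(-4) = 0.
Factor out (r + 4): p(r) = (r + 4)·(r^2 + 6r - 72).
The quadratic factors as (r + 12)·(r - 6).
Eigenvalues: -12, -4, 6.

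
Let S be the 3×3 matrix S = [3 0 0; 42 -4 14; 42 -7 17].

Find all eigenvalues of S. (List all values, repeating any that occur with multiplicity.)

3, 3, 10

Set up det(μI - S) = 0.
Expanding the 3×3 determinant: p(μ) = μ^3 - 16μ^2 + 69μ - 90.
Since p(3) = 0, μ = 3 is a root.
Factor out (μ - 3): p(μ) = (μ - 3)·(μ^2 - 13μ + 30).
The quadratic factors as (μ - 3)·(μ - 10).
Eigenvalues: 3, 3, 10.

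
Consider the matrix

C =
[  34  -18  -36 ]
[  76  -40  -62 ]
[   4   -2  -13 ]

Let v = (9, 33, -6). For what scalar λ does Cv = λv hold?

Compute Cv: C·(9, 33, -6) = (-72, -264, 48).
Since Cv = λv, compare component 1: -72 = λ·9, so λ = -8.

-8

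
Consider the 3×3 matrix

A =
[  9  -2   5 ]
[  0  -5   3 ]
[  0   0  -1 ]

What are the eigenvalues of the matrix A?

-5, -1, 9

A is upper triangular, so its eigenvalues are the diagonal entries.
Diagonal: 9, -5, -1.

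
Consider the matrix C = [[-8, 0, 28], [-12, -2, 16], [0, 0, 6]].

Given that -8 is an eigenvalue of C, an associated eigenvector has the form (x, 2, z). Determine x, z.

We need (C + 8I)v = 0.
C + 8I = [[0, 0, 28], [-12, 6, 16], [0, 0, 14]].
Row 1: (0)·x + (0)·2 + (28)·z = 0
Row 2: (-12)·x + (6)·2 + (16)·z = 0
Row 3: (0)·x + (0)·2 + (14)·z = 0
Solving gives x = 1, z = 0.
Check: C·(1, 2, 0) = (-8, -16, 0) = -8·(1, 2, 0).

1, 0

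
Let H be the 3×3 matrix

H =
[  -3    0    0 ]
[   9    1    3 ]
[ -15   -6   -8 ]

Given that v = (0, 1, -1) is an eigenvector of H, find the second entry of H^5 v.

-32

First find the eigenvalue: Hv = (0, -2, 2) = -2·(0, 1, -1), so λ = -2.
Then H^5 v = λ^5·v = (-2)^5·(0, 1, -1) = -32·(0, 1, -1) = (0, -32, 32).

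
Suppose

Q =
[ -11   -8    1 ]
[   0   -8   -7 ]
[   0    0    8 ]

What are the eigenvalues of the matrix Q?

-11, -8, 8

Q is upper triangular, so its eigenvalues are the diagonal entries.
Diagonal: -11, -8, 8.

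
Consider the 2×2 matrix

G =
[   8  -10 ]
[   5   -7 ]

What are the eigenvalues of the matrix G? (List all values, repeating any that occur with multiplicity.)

-2, 3

det(G - lambda·I) = (8 - lambda)(-7 - lambda) - (-10)·(5) = lambda^2 - lambda - 6.
This factors as (lambda + 2)·(lambda - 3) = 0.
Eigenvalues: -2, 3.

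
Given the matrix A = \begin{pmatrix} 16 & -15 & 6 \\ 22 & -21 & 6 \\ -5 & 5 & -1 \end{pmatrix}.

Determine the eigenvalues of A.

-6, -1, 1

The characteristic polynomial is p(λ) = det(λI - A).
Cofactor expansion gives p(λ) = λ^3 + 6λ^2 - λ - 6.
Try λ = -1: p(-1) = 0, so -1 is a root.
Dividing by (λ + 1) leaves λ^2 + 5λ - 6.
The quadratic factors as (λ + 6)·(λ - 1).
Eigenvalues: -6, -1, 1.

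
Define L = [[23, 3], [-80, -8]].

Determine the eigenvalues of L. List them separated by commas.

det(L - λI) = (23 - λ)(-8 - λ) - (3)·(-80) = λ^2 - 15λ + 56.
This factors as (λ - 7)·(λ - 8) = 0.
Eigenvalues: 7, 8.

7, 8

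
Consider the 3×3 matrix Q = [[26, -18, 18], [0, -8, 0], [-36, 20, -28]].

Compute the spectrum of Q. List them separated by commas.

-10, -8, 8

Compute the characteristic polynomial p(r) = det(rI - Q).
Expanding the 3×3 determinant: p(r) = r^3 + 10r^2 - 64r - 640.
Since p(-8) = 0, r = -8 is a root.
Factor out (r + 8): p(r) = (r + 8)·(r^2 + 2r - 80).
The quadratic factors as (r + 10)·(r - 8).
Eigenvalues: -10, -8, 8.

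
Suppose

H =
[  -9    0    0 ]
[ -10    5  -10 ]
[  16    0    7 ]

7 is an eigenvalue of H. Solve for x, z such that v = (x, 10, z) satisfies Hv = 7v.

0, -2

We need (H - 7I)v = 0.
H - 7I = [[-16, 0, 0], [-10, -2, -10], [16, 0, 0]].
Row 1: (-16)·x + (0)·10 + (0)·z = 0
Row 2: (-10)·x + (-2)·10 + (-10)·z = 0
Row 3: (16)·x + (0)·10 + (0)·z = 0
Solving gives x = 0, z = -2.
Check: H·(0, 10, -2) = (0, 70, -14) = 7·(0, 10, -2).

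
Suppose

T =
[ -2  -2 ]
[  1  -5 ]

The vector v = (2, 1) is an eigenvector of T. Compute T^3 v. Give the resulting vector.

(-54, -27)

First find the eigenvalue: Tv = (-6, -3) = -3·(2, 1), so λ = -3.
Then T^3 v = λ^3·v = (-3)^3·(2, 1) = -27·(2, 1) = (-54, -27).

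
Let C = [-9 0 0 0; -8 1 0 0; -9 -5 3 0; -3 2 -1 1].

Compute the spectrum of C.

C is lower triangular, so its eigenvalues are the diagonal entries.
Diagonal: -9, 1, 3, 1.

-9, 1, 1, 3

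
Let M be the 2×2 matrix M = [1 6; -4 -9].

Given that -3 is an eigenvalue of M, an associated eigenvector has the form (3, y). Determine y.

We need (M + 3I)v = 0.
M + 3I = [[4, 6], [-4, -6]].
Row 1: (4)·3 + (6)·y = 0
Row 2: (-4)·3 + (-6)·y = 0
Solving gives y = -2.
Check: M·(3, -2) = (-9, 6) = -3·(3, -2).

-2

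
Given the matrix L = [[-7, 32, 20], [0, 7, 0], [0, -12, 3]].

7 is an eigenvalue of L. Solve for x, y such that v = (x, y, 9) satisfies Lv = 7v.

6, -3

We need (L - 7I)v = 0.
L - 7I = [[-14, 32, 20], [0, 0, 0], [0, -12, -4]].
Row 1: (-14)·x + (32)·y + (20)·9 = 0
Row 2: (0)·x + (0)·y + (0)·9 = 0
Row 3: (0)·x + (-12)·y + (-4)·9 = 0
Solving gives x = 6, y = -3.
Check: L·(6, -3, 9) = (42, -21, 63) = 7·(6, -3, 9).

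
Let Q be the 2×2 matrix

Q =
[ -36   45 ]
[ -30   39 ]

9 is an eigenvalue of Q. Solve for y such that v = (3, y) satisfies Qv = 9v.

We need (Q - 9I)v = 0.
Q - 9I = [[-45, 45], [-30, 30]].
Row 1: (-45)·3 + (45)·y = 0
Row 2: (-30)·3 + (30)·y = 0
Solving gives y = 3.
Check: Q·(3, 3) = (27, 27) = 9·(3, 3).

3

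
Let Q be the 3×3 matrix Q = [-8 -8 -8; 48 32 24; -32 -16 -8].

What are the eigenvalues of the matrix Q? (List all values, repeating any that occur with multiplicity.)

Set up det(λI - Q) = 0.
Expanding the 3×3 determinant: p(λ) = λ^3 - 16λ^2 + 64λ.
Try λ = 0: p(0) = 0, so 0 is a root.
Factor out λ: p(λ) = λ·(λ^2 - 16λ + 64).
The quadratic factor is (λ - 8)^2.
Eigenvalues: 0, 8, 8.

0, 8, 8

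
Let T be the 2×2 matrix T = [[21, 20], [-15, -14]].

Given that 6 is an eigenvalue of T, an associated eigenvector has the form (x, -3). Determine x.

4

We need (T - 6I)v = 0.
T - 6I = [[15, 20], [-15, -20]].
Row 1: (15)·x + (20)·-3 = 0
Row 2: (-15)·x + (-20)·-3 = 0
Solving gives x = 4.
Check: T·(4, -3) = (24, -18) = 6·(4, -3).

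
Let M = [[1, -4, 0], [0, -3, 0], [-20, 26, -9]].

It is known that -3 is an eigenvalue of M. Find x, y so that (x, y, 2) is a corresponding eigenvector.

We need (M + 3I)v = 0.
M + 3I = [[4, -4, 0], [0, 0, 0], [-20, 26, -6]].
Row 1: (4)·x + (-4)·y + (0)·2 = 0
Row 2: (0)·x + (0)·y + (0)·2 = 0
Row 3: (-20)·x + (26)·y + (-6)·2 = 0
Solving gives x = 2, y = 2.
Check: M·(2, 2, 2) = (-6, -6, -6) = -3·(2, 2, 2).

2, 2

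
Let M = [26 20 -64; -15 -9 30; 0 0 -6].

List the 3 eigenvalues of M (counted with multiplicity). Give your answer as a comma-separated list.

-6, 6, 11

Set up det(rI - M) = 0.
Expanding the 3×3 determinant: p(r) = r^3 - 11r^2 - 36r + 396.
Since p(6) = 0, r = 6 is a root.
Dividing by (r - 6) leaves r^2 - 5r - 66.
The quadratic factors as (r + 6)·(r - 11).
Eigenvalues: -6, 6, 11.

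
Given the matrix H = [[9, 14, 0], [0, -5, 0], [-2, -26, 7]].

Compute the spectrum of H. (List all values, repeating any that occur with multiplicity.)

-5, 7, 9

The characteristic polynomial is p(μ) = det(μI - H).
Expanding along the first row, p(μ) = μ^3 - 11μ^2 - 17μ + 315.
Since p(-5) = 0, μ = -5 is a root.
Dividing by (μ + 5) leaves μ^2 - 16μ + 63.
The quadratic factors as (μ - 7)·(μ - 9).
Eigenvalues: -5, 7, 9.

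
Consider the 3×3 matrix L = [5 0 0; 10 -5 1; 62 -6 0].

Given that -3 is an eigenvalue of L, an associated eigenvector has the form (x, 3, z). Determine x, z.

0, 6

We need (L + 3I)v = 0.
L + 3I = [[8, 0, 0], [10, -2, 1], [62, -6, 3]].
Row 1: (8)·x + (0)·3 + (0)·z = 0
Row 2: (10)·x + (-2)·3 + (1)·z = 0
Row 3: (62)·x + (-6)·3 + (3)·z = 0
Solving gives x = 0, z = 6.
Check: L·(0, 3, 6) = (0, -9, -18) = -3·(0, 3, 6).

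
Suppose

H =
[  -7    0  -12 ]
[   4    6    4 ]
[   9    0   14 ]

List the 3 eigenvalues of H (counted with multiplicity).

2, 5, 6

The characteristic polynomial is p(λ) = det(λI - H).
Cofactor expansion gives p(λ) = λ^3 - 13λ^2 + 52λ - 60.
Try λ = 2: p(2) = 0, so 2 is a root.
Dividing by (λ - 2) leaves λ^2 - 11λ + 30.
The quadratic factors as (λ - 5)·(λ - 6).
Eigenvalues: 2, 5, 6.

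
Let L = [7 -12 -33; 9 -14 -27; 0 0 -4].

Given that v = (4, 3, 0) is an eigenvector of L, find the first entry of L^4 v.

64

First find the eigenvalue: Lv = (-8, -6, 0) = -2·(4, 3, 0), so λ = -2.
Then L^4 v = λ^4·v = (-2)^4·(4, 3, 0) = 16·(4, 3, 0) = (64, 48, 0).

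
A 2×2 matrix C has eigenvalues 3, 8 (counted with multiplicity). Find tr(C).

trace(C) is the sum of the eigenvalues: (3) + (8) = 11.

11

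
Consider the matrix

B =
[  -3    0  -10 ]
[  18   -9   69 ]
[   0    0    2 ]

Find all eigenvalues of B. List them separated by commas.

-9, -3, 2

Compute the characteristic polynomial p(lambda) = det(lambda·I - B).
Expanding along the first row, p(lambda) = lambda^3 + 10·lambda^2 + 3·lambda - 54.
Since p(-3) = 0, lambda = -3 is a root.
Factor out (lambda + 3): p(lambda) = (lambda + 3)·(lambda^2 + 7·lambda - 18).
The quadratic factors as (lambda + 9)·(lambda - 2).
Eigenvalues: -9, -3, 2.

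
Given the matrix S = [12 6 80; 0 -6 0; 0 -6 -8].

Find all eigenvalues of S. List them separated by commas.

-8, -6, 12

The characteristic polynomial is p(λ) = det(λI - S).
Cofactor expansion gives p(λ) = λ^3 + 2λ^2 - 120λ - 576.
Since p(-8) = 0, λ = -8 is a root.
Dividing by (λ + 8) leaves λ^2 - 6λ - 72.
The quadratic factors as (λ + 6)·(λ - 12).
Eigenvalues: -8, -6, 12.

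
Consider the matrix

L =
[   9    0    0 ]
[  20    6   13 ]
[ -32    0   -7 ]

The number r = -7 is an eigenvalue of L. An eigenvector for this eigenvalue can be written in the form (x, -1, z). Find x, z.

We need (L + 7I)v = 0.
L + 7I = [[16, 0, 0], [20, 13, 13], [-32, 0, 0]].
Row 1: (16)·x + (0)·-1 + (0)·z = 0
Row 2: (20)·x + (13)·-1 + (13)·z = 0
Row 3: (-32)·x + (0)·-1 + (0)·z = 0
Solving gives x = 0, z = 1.
Check: L·(0, -1, 1) = (0, 7, -7) = -7·(0, -1, 1).

0, 1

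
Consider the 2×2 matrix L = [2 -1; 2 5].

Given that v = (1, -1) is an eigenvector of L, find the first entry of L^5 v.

243

First find the eigenvalue: Lv = (3, -3) = 3·(1, -1), so λ = 3.
Then L^5 v = λ^5·v = 3^5·(1, -1) = 243·(1, -1) = (243, -243).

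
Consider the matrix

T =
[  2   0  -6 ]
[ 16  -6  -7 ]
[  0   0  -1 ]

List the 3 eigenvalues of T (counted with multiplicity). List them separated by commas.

-6, -1, 2

Set up det(sI - T) = 0.
Expanding along the first row, p(s) = s^3 + 5s^2 - 8s - 12.
Try s = -6: p(-6) = 0, so -6 is a root.
Factor out (s + 6): p(s) = (s + 6)·(s^2 - s - 2).
The quadratic factors as (s + 1)·(s - 2).
Eigenvalues: -6, -1, 2.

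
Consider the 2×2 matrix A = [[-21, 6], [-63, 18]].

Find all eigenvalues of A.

det(A - lambda·I) = (-21 - lambda)(18 - lambda) - (6)·(-63) = lambda^2 + 3·lambda.
This factors as (lambda + 3)·lambda = 0.
Eigenvalues: -3, 0.

-3, 0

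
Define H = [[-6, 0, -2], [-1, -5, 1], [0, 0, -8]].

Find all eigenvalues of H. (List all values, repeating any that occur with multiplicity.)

-8, -6, -5

Set up det(λI - H) = 0.
Expanding the 3×3 determinant: p(λ) = λ^3 + 19λ^2 + 118λ + 240.
Rational-root test: λ = -6 gives p(-6) = 0.
Factor out (λ + 6): p(λ) = (λ + 6)·(λ^2 + 13λ + 40).
The quadratic factors as (λ + 8)·(λ + 5).
Eigenvalues: -8, -6, -5.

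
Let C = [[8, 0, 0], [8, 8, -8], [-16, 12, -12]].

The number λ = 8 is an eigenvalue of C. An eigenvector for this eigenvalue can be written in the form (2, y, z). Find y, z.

We need (C - 8I)v = 0.
C - 8I = [[0, 0, 0], [8, 0, -8], [-16, 12, -20]].
Row 1: (0)·2 + (0)·y + (0)·z = 0
Row 2: (8)·2 + (0)·y + (-8)·z = 0
Row 3: (-16)·2 + (12)·y + (-20)·z = 0
Solving gives y = 6, z = 2.
Check: C·(2, 6, 2) = (16, 48, 16) = 8·(2, 6, 2).

6, 2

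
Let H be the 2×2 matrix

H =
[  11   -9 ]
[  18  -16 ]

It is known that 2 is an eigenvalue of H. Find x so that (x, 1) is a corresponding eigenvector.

We need (H - 2I)v = 0.
H - 2I = [[9, -9], [18, -18]].
Row 1: (9)·x + (-9)·1 = 0
Row 2: (18)·x + (-18)·1 = 0
Solving gives x = 1.
Check: H·(1, 1) = (2, 2) = 2·(1, 1).

1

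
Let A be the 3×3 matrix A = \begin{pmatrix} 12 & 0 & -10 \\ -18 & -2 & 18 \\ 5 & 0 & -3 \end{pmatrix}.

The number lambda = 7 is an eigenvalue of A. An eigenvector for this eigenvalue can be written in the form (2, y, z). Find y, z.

-2, 1

We need (A - 7I)v = 0.
A - 7I = [[5, 0, -10], [-18, -9, 18], [5, 0, -10]].
Row 1: (5)·2 + (0)·y + (-10)·z = 0
Row 2: (-18)·2 + (-9)·y + (18)·z = 0
Row 3: (5)·2 + (0)·y + (-10)·z = 0
Solving gives y = -2, z = 1.
Check: A·(2, -2, 1) = (14, -14, 7) = 7·(2, -2, 1).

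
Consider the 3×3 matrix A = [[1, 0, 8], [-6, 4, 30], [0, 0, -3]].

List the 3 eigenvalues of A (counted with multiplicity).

-3, 1, 4

Compute the characteristic polynomial p(λ) = det(λI - A).
Expanding along the first row, p(λ) = λ^3 - 2λ^2 - 11λ + 12.
Try λ = 4: p(4) = 0, so 4 is a root.
Factor out (λ - 4): p(λ) = (λ - 4)·(λ^2 + 2λ - 3).
The quadratic factors as (λ + 3)·(λ - 1).
Eigenvalues: -3, 1, 4.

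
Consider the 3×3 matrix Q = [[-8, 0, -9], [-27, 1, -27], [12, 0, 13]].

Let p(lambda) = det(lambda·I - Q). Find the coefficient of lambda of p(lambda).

9

p(lambda) = lambda^3 - 6·lambda^2 + 9·lambda - 4.
The coefficient of lambda is 9.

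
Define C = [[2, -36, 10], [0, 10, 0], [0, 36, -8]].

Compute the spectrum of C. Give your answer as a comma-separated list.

Compute the characteristic polynomial p(t) = det(tI - C).
Expanding along the first row, p(t) = t^3 - 4t^2 - 76t + 160.
Try t = -8: p(-8) = 0, so -8 is a root.
Dividing by (t + 8) leaves t^2 - 12t + 20.
The quadratic factors as (t - 2)·(t - 10).
Eigenvalues: -8, 2, 10.

-8, 2, 10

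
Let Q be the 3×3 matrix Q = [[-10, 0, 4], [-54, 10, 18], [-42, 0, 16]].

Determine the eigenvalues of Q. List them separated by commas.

2, 4, 10

Set up det(lambda·I - Q) = 0.
Expanding along the first row, p(lambda) = lambda^3 - 16·lambda^2 + 68·lambda - 80.
Try lambda = 2: p(2) = 0, so 2 is a root.
Factor out (lambda - 2): p(lambda) = (lambda - 2)·(lambda^2 - 14·lambda + 40).
The quadratic factors as (lambda - 4)·(lambda - 10).
Eigenvalues: 2, 4, 10.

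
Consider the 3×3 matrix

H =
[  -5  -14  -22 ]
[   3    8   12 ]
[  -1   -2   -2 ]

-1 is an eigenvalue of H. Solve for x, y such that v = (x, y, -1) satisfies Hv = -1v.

-5, 3

We need (H + 1I)v = 0.
H + 1I = [[-4, -14, -22], [3, 9, 12], [-1, -2, -1]].
Row 1: (-4)·x + (-14)·y + (-22)·-1 = 0
Row 2: (3)·x + (9)·y + (12)·-1 = 0
Row 3: (-1)·x + (-2)·y + (-1)·-1 = 0
Solving gives x = -5, y = 3.
Check: H·(-5, 3, -1) = (5, -3, 1) = -1·(-5, 3, -1).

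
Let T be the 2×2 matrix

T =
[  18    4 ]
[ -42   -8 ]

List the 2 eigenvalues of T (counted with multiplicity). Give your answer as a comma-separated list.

4, 6

det(T - λI) = (18 - λ)(-8 - λ) - (4)·(-42) = λ^2 - 10λ + 24.
This factors as (λ - 4)·(λ - 6) = 0.
Eigenvalues: 4, 6.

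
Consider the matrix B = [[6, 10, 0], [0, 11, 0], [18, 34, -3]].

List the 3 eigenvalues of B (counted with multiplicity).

The characteristic polynomial is p(s) = det(sI - B).
Expanding the 3×3 determinant: p(s) = s^3 - 14s^2 + 15s + 198.
Rational-root test: s = -3 gives p(-3) = 0.
Factor out (s + 3): p(s) = (s + 3)·(s^2 - 17s + 66).
The quadratic factors as (s - 6)·(s - 11).
Eigenvalues: -3, 6, 11.

-3, 6, 11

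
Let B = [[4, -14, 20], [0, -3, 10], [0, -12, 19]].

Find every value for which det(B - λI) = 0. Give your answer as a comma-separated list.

4, 7, 9

The characteristic polynomial is p(s) = det(sI - B).
Expanding the 3×3 determinant: p(s) = s^3 - 20s^2 + 127s - 252.
Rational-root test: s = 4 gives p(4) = 0.
Factor out (s - 4): p(s) = (s - 4)·(s^2 - 16s + 63).
The quadratic factors as (s - 7)·(s - 9).
Eigenvalues: 4, 7, 9.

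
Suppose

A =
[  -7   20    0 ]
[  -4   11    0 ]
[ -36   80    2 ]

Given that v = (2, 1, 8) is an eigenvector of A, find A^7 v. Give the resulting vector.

First find the eigenvalue: Av = (6, 3, 24) = 3·(2, 1, 8), so λ = 3.
Then A^7 v = λ^7·v = 3^7·(2, 1, 8) = 2187·(2, 1, 8) = (4374, 2187, 17496).

(4374, 2187, 17496)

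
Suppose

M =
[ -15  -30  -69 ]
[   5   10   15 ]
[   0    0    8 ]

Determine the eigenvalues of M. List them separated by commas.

-5, 0, 8

Set up det(μI - M) = 0.
Cofactor expansion gives p(μ) = μ^3 - 3μ^2 - 40μ.
Try μ = 8: p(8) = 0, so 8 is a root.
Factor out (μ - 8): p(μ) = (μ - 8)·(μ^2 + 5μ).
The quadratic factors as (μ + 5)·μ.
Eigenvalues: -5, 0, 8.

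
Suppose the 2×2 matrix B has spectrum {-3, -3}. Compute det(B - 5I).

64

If B has eigenvalues -3, -3, then B - 5I has eigenvalues -8, -8.
det(B - 5I) = (-8) · (-8) = 64.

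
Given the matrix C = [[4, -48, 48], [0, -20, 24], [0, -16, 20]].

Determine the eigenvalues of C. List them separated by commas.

Compute the characteristic polynomial p(λ) = det(λI - C).
Expanding the 3×3 determinant: p(λ) = λ^3 - 4λ^2 - 16λ + 64.
Try λ = 4: p(4) = 0, so 4 is a root.
Dividing by (λ - 4) leaves λ^2 - 16.
The quadratic factors as (λ + 4)·(λ - 4).
Eigenvalues: -4, 4, 4.

-4, 4, 4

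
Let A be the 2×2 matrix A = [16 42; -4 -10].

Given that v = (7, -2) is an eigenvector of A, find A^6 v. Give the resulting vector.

(28672, -8192)

First find the eigenvalue: Av = (28, -8) = 4·(7, -2), so λ = 4.
Then A^6 v = λ^6·v = 4^6·(7, -2) = 4096·(7, -2) = (28672, -8192).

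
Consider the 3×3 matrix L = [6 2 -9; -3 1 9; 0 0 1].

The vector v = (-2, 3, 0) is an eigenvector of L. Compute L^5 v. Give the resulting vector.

(-486, 729, 0)

First find the eigenvalue: Lv = (-6, 9, 0) = 3·(-2, 3, 0), so λ = 3.
Then L^5 v = λ^5·v = 3^5·(-2, 3, 0) = 243·(-2, 3, 0) = (-486, 729, 0).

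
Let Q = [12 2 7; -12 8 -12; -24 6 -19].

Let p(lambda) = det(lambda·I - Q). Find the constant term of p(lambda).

0

p(lambda) = lambda^3 - lambda^2 - 20·lambda.
The constant term is 0.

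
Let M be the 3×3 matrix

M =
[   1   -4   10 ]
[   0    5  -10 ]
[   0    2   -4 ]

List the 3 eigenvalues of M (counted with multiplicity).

0, 1, 1

Compute the characteristic polynomial p(r) = det(rI - M).
Expanding the 3×3 determinant: p(r) = r^3 - 2r^2 + r.
Try r = 0: p(0) = 0, so 0 is a root.
Dividing by r leaves r^2 - 2r + 1.
The quadratic factor is (r - 1)^2.
Eigenvalues: 0, 1, 1.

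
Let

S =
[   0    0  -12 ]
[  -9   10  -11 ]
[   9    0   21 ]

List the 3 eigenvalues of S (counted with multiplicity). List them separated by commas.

9, 10, 12

Set up det(λI - S) = 0.
Expanding along the first row, p(λ) = λ^3 - 31λ^2 + 318λ - 1080.
Rational-root test: λ = 9 gives p(9) = 0.
Factor out (λ - 9): p(λ) = (λ - 9)·(λ^2 - 22λ + 120).
The quadratic factors as (λ - 10)·(λ - 12).
Eigenvalues: 9, 10, 12.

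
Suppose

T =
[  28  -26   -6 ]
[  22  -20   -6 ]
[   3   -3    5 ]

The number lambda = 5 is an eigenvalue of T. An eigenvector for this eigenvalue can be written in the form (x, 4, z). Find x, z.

We need (T - 5I)v = 0.
T - 5I = [[23, -26, -6], [22, -25, -6], [3, -3, 0]].
Row 1: (23)·x + (-26)·4 + (-6)·z = 0
Row 2: (22)·x + (-25)·4 + (-6)·z = 0
Row 3: (3)·x + (-3)·4 + (0)·z = 0
Solving gives x = 4, z = -2.
Check: T·(4, 4, -2) = (20, 20, -10) = 5·(4, 4, -2).

4, -2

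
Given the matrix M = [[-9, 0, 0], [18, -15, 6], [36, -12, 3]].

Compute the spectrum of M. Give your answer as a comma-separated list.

The characteristic polynomial is p(μ) = det(μI - M).
Cofactor expansion gives p(μ) = μ^3 + 21μ^2 + 135μ + 243.
Since p(-3) = 0, μ = -3 is a root.
Dividing by (μ + 3) leaves μ^2 + 18μ + 81.
The quadratic factor is (μ + 9)^2.
Eigenvalues: -9, -9, -3.

-9, -9, -3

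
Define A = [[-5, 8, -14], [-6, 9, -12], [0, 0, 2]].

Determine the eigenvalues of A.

Set up det(rI - A) = 0.
Cofactor expansion gives p(r) = r^3 - 6r^2 + 11r - 6.
Rational-root test: r = 2 gives p(2) = 0.
Dividing by (r - 2) leaves r^2 - 4r + 3.
The quadratic factors as (r - 1)·(r - 3).
Eigenvalues: 1, 2, 3.

1, 2, 3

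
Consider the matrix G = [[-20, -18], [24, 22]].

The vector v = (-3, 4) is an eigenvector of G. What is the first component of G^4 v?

First find the eigenvalue: Gv = (-12, 16) = 4·(-3, 4), so λ = 4.
Then G^4 v = λ^4·v = 4^4·(-3, 4) = 256·(-3, 4) = (-768, 1024).

-768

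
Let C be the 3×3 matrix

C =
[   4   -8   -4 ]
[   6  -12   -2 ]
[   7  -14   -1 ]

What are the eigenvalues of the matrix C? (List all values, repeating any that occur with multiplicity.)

-8, -1, 0

Set up det(rI - C) = 0.
Cofactor expansion gives p(r) = r^3 + 9r^2 + 8r.
Since p(-1) = 0, r = -1 is a root.
Factor out (r + 1): p(r) = (r + 1)·(r^2 + 8r).
The quadratic factors as (r + 8)·r.
Eigenvalues: -8, -1, 0.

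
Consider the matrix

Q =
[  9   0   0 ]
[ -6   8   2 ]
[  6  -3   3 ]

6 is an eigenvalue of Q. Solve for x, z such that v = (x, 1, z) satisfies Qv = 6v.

0, -1

We need (Q - 6I)v = 0.
Q - 6I = [[3, 0, 0], [-6, 2, 2], [6, -3, -3]].
Row 1: (3)·x + (0)·1 + (0)·z = 0
Row 2: (-6)·x + (2)·1 + (2)·z = 0
Row 3: (6)·x + (-3)·1 + (-3)·z = 0
Solving gives x = 0, z = -1.
Check: Q·(0, 1, -1) = (0, 6, -6) = 6·(0, 1, -1).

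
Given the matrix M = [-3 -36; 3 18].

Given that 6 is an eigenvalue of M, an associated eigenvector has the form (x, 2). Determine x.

We need (M - 6I)v = 0.
M - 6I = [[-9, -36], [3, 12]].
Row 1: (-9)·x + (-36)·2 = 0
Row 2: (3)·x + (12)·2 = 0
Solving gives x = -8.
Check: M·(-8, 2) = (-48, 12) = 6·(-8, 2).

-8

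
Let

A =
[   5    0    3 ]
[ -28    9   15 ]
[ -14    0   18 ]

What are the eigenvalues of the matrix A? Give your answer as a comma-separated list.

The characteristic polynomial is p(λ) = det(λI - A).
Cofactor expansion gives p(λ) = λ^3 - 32λ^2 + 339λ - 1188.
Try λ = 11: p(11) = 0, so 11 is a root.
Dividing by (λ - 11) leaves λ^2 - 21λ + 108.
The quadratic factors as (λ - 9)·(λ - 12).
Eigenvalues: 9, 11, 12.

9, 11, 12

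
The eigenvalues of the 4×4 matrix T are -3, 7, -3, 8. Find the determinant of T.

det(T) is the product of the eigenvalues: (-3) · (7) · (-3) · (8) = 504.

504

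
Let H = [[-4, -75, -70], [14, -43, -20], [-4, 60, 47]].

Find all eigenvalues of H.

-9, 2, 7

Compute the characteristic polynomial p(t) = det(tI - H).
Expanding the 3×3 determinant: p(t) = t^3 - 67t + 126.
Try t = 2: p(2) = 0, so 2 is a root.
Dividing by (t - 2) leaves t^2 + 2t - 63.
The quadratic factors as (t + 9)·(t - 7).
Eigenvalues: -9, 2, 7.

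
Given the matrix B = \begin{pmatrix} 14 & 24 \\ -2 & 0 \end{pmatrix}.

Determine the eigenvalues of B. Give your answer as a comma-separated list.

det(B - λI) = (14 - λ)(0 - λ) - (24)·(-2) = λ^2 - 14λ + 48.
This factors as (λ - 6)·(λ - 8) = 0.
Eigenvalues: 6, 8.

6, 8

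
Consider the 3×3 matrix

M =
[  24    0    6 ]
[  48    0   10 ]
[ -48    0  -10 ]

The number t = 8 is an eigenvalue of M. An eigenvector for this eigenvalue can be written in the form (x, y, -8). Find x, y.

We need (M - 8I)v = 0.
M - 8I = [[16, 0, 6], [48, -8, 10], [-48, 0, -18]].
Row 1: (16)·x + (0)·y + (6)·-8 = 0
Row 2: (48)·x + (-8)·y + (10)·-8 = 0
Row 3: (-48)·x + (0)·y + (-18)·-8 = 0
Solving gives x = 3, y = 8.
Check: M·(3, 8, -8) = (24, 64, -64) = 8·(3, 8, -8).

3, 8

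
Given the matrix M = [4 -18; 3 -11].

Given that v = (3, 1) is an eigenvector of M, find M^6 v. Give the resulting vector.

First find the eigenvalue: Mv = (-6, -2) = -2·(3, 1), so λ = -2.
Then M^6 v = λ^6·v = (-2)^6·(3, 1) = 64·(3, 1) = (192, 64).

(192, 64)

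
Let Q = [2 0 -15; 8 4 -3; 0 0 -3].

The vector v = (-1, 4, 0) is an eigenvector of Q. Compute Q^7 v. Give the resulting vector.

(-128, 512, 0)

First find the eigenvalue: Qv = (-2, 8, 0) = 2·(-1, 4, 0), so λ = 2.
Then Q^7 v = λ^7·v = 2^7·(-1, 4, 0) = 128·(-1, 4, 0) = (-128, 512, 0).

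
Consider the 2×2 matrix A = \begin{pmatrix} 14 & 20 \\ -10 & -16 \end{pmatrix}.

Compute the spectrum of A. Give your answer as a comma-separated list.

det(A - lambda·I) = (14 - lambda)(-16 - lambda) - (20)·(-10) = lambda^2 + 2·lambda - 24.
This factors as (lambda + 6)·(lambda - 4) = 0.
Eigenvalues: -6, 4.

-6, 4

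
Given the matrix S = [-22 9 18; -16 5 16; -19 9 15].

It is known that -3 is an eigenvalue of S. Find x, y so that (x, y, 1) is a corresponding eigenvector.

0, -2

We need (S + 3I)v = 0.
S + 3I = [[-19, 9, 18], [-16, 8, 16], [-19, 9, 18]].
Row 1: (-19)·x + (9)·y + (18)·1 = 0
Row 2: (-16)·x + (8)·y + (16)·1 = 0
Row 3: (-19)·x + (9)·y + (18)·1 = 0
Solving gives x = 0, y = -2.
Check: S·(0, -2, 1) = (0, 6, -3) = -3·(0, -2, 1).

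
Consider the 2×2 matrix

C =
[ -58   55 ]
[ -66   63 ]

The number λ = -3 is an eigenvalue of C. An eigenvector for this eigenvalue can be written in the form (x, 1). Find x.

We need (C + 3I)v = 0.
C + 3I = [[-55, 55], [-66, 66]].
Row 1: (-55)·x + (55)·1 = 0
Row 2: (-66)·x + (66)·1 = 0
Solving gives x = 1.
Check: C·(1, 1) = (-3, -3) = -3·(1, 1).

1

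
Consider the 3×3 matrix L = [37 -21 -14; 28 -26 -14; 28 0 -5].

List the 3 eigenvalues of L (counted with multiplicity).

Set up det(μI - L) = 0.
Expanding the 3×3 determinant: p(μ) = μ^3 - 6μ^2 - 37μ + 90.
Try μ = 2: p(2) = 0, so 2 is a root.
Factor out (μ - 2): p(μ) = (μ - 2)·(μ^2 - 4μ - 45).
The quadratic factors as (μ + 5)·(μ - 9).
Eigenvalues: -5, 2, 9.

-5, 2, 9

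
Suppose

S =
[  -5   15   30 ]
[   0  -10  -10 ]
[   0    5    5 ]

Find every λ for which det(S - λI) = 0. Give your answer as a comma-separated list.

-5, -5, 0

The characteristic polynomial is p(lambda) = det(lambda·I - S).
Expanding along the first row, p(lambda) = lambda^3 + 10·lambda^2 + 25·lambda.
Rational-root test: lambda = -5 gives p(-5) = 0.
Factor out (lambda + 5): p(lambda) = (lambda + 5)·(lambda^2 + 5·lambda).
The quadratic factors as (lambda + 5)·lambda.
Eigenvalues: -5, -5, 0.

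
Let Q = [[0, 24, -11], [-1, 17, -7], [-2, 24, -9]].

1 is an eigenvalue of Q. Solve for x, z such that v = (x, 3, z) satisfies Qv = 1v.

6, 6

We need (Q - 1I)v = 0.
Q - 1I = [[-1, 24, -11], [-1, 16, -7], [-2, 24, -10]].
Row 1: (-1)·x + (24)·3 + (-11)·z = 0
Row 2: (-1)·x + (16)·3 + (-7)·z = 0
Row 3: (-2)·x + (24)·3 + (-10)·z = 0
Solving gives x = 6, z = 6.
Check: Q·(6, 3, 6) = (6, 3, 6) = 1·(6, 3, 6).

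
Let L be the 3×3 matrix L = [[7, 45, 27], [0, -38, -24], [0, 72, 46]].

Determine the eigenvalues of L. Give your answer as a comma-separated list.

-2, 7, 10

Compute the characteristic polynomial p(s) = det(sI - L).
Expanding the 3×3 determinant: p(s) = s^3 - 15s^2 + 36s + 140.
Since p(10) = 0, s = 10 is a root.
Factor out (s - 10): p(s) = (s - 10)·(s^2 - 5s - 14).
The quadratic factors as (s + 2)·(s - 7).
Eigenvalues: -2, 7, 10.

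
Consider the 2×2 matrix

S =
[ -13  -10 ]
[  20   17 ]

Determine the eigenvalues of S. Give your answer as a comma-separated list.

-3, 7

det(S - λI) = (-13 - λ)(17 - λ) - (-10)·(20) = λ^2 - 4λ - 21.
This factors as (λ + 3)·(λ - 7) = 0.
Eigenvalues: -3, 7.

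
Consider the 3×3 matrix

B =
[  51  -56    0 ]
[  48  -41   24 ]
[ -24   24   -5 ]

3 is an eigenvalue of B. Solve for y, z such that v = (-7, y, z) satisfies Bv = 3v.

We need (B - 3I)v = 0.
B - 3I = [[48, -56, 0], [48, -44, 24], [-24, 24, -8]].
Row 1: (48)·-7 + (-56)·y + (0)·z = 0
Row 2: (48)·-7 + (-44)·y + (24)·z = 0
Row 3: (-24)·-7 + (24)·y + (-8)·z = 0
Solving gives y = -6, z = 3.
Check: B·(-7, -6, 3) = (-21, -18, 9) = 3·(-7, -6, 3).

-6, 3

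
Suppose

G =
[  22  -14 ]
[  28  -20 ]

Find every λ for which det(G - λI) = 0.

det(G - λI) = (22 - λ)(-20 - λ) - (-14)·(28) = λ^2 - 2λ - 48.
This factors as (λ + 6)·(λ - 8) = 0.
Eigenvalues: -6, 8.

-6, 8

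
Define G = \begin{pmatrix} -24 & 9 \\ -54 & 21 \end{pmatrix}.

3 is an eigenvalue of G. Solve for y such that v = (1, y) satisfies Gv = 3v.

We need (G - 3I)v = 0.
G - 3I = [[-27, 9], [-54, 18]].
Row 1: (-27)·1 + (9)·y = 0
Row 2: (-54)·1 + (18)·y = 0
Solving gives y = 3.
Check: G·(1, 3) = (3, 9) = 3·(1, 3).

3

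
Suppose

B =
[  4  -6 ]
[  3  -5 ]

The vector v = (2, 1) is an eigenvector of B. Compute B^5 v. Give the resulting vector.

First find the eigenvalue: Bv = (2, 1) = 1·(2, 1), so λ = 1.
Then B^5 v = λ^5·v = 1^5·(2, 1) = 1·(2, 1) = (2, 1).

(2, 1)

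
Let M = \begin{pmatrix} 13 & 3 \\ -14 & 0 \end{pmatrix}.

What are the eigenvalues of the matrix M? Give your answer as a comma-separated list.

det(M - μI) = (13 - μ)(0 - μ) - (3)·(-14) = μ^2 - 13μ + 42.
This factors as (μ - 6)·(μ - 7) = 0.
Eigenvalues: 6, 7.

6, 7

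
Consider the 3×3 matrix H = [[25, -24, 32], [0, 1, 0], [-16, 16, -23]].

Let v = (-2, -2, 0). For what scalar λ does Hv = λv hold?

Compute Hv: H·(-2, -2, 0) = (-2, -2, 0).
Since Hv = λv, compare component 1: -2 = λ·-2, so λ = 1.

1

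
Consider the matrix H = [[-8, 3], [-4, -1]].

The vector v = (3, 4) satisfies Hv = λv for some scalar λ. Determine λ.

-4

Compute Hv: H·(3, 4) = (-12, -16).
Since Hv = λv, compare component 1: -12 = λ·3, so λ = -4.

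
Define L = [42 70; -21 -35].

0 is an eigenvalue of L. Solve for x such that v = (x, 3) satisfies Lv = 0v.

-5

We need (L)v = 0.
L = [[42, 70], [-21, -35]].
Row 1: (42)·x + (70)·3 = 0
Row 2: (-21)·x + (-35)·3 = 0
Solving gives x = -5.
Check: L·(-5, 3) = (0, 0) = 0·(-5, 3).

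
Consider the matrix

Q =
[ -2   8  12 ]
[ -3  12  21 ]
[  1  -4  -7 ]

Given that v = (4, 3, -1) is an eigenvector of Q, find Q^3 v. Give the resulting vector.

First find the eigenvalue: Qv = (4, 3, -1) = 1·(4, 3, -1), so λ = 1.
Then Q^3 v = λ^3·v = 1^3·(4, 3, -1) = 1·(4, 3, -1) = (4, 3, -1).

(4, 3, -1)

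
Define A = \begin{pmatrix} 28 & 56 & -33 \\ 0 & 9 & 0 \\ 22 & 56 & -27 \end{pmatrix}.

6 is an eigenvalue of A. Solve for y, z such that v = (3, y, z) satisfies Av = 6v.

0, 2

We need (A - 6I)v = 0.
A - 6I = [[22, 56, -33], [0, 3, 0], [22, 56, -33]].
Row 1: (22)·3 + (56)·y + (-33)·z = 0
Row 2: (0)·3 + (3)·y + (0)·z = 0
Row 3: (22)·3 + (56)·y + (-33)·z = 0
Solving gives y = 0, z = 2.
Check: A·(3, 0, 2) = (18, 0, 12) = 6·(3, 0, 2).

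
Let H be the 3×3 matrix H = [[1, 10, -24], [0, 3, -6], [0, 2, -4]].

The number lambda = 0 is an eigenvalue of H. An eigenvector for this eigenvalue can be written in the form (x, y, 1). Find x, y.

We need (H)v = 0.
H = [[1, 10, -24], [0, 3, -6], [0, 2, -4]].
Row 1: (1)·x + (10)·y + (-24)·1 = 0
Row 2: (0)·x + (3)·y + (-6)·1 = 0
Row 3: (0)·x + (2)·y + (-4)·1 = 0
Solving gives x = 4, y = 2.
Check: H·(4, 2, 1) = (0, 0, 0) = 0·(4, 2, 1).

4, 2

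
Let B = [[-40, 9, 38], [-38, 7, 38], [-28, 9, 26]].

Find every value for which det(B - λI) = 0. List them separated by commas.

-12, -2, 7

Set up det(lambda·I - B) = 0.
Expanding the 3×3 determinant: p(lambda) = lambda^3 + 7·lambda^2 - 74·lambda - 168.
Since p(-2) = 0, lambda = -2 is a root.
Factor out (lambda + 2): p(lambda) = (lambda + 2)·(lambda^2 + 5·lambda - 84).
The quadratic factors as (lambda + 12)·(lambda - 7).
Eigenvalues: -12, -2, 7.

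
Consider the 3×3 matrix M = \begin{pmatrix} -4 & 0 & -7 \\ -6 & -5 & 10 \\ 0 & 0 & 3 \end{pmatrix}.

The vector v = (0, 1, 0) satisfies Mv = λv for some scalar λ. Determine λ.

-5

Compute Mv: M·(0, 1, 0) = (0, -5, 0).
Since Mv = λv, compare component 2: -5 = λ·1, so λ = -5.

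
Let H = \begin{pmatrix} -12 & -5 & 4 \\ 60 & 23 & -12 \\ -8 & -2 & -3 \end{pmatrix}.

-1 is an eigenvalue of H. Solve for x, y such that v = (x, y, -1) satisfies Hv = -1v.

1, -3

We need (H + 1I)v = 0.
H + 1I = [[-11, -5, 4], [60, 24, -12], [-8, -2, -2]].
Row 1: (-11)·x + (-5)·y + (4)·-1 = 0
Row 2: (60)·x + (24)·y + (-12)·-1 = 0
Row 3: (-8)·x + (-2)·y + (-2)·-1 = 0
Solving gives x = 1, y = -3.
Check: H·(1, -3, -1) = (-1, 3, 1) = -1·(1, -3, -1).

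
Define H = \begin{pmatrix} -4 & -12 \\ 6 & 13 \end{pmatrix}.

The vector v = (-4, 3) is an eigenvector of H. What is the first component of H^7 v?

-312500

First find the eigenvalue: Hv = (-20, 15) = 5·(-4, 3), so λ = 5.
Then H^7 v = λ^7·v = 5^7·(-4, 3) = 78125·(-4, 3) = (-312500, 234375).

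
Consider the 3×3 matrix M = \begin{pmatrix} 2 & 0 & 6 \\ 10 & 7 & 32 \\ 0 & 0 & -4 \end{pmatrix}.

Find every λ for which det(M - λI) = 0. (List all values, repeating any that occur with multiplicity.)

The characteristic polynomial is p(λ) = det(λI - M).
Cofactor expansion gives p(λ) = λ^3 - 5λ^2 - 22λ + 56.
Since p(2) = 0, λ = 2 is a root.
Factor out (λ - 2): p(λ) = (λ - 2)·(λ^2 - 3λ - 28).
The quadratic factors as (λ + 4)·(λ - 7).
Eigenvalues: -4, 2, 7.

-4, 2, 7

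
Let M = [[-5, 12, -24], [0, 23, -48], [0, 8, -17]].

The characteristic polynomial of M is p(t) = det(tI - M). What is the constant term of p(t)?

p(t) = t^3 - t^2 - 37t - 35.
The constant term is -35.

-35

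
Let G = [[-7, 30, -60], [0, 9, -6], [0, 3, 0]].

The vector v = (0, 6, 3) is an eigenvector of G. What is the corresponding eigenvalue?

6

Compute Gv: G·(0, 6, 3) = (0, 36, 18).
Since Gv = λv, compare component 2: 36 = λ·6, so λ = 6.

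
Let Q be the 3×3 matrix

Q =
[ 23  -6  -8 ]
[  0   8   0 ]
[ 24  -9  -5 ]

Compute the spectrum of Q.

7, 8, 11

Set up det(lambda·I - Q) = 0.
Expanding along the first row, p(lambda) = lambda^3 - 26·lambda^2 + 221·lambda - 616.
Rational-root test: lambda = 7 gives p(7) = 0.
Factor out (lambda - 7): p(lambda) = (lambda - 7)·(lambda^2 - 19·lambda + 88).
The quadratic factors as (lambda - 8)·(lambda - 11).
Eigenvalues: 7, 8, 11.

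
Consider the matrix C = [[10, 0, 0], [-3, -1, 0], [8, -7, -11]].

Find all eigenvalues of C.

C is lower triangular, so its eigenvalues are the diagonal entries.
Diagonal: 10, -1, -11.

-11, -1, 10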